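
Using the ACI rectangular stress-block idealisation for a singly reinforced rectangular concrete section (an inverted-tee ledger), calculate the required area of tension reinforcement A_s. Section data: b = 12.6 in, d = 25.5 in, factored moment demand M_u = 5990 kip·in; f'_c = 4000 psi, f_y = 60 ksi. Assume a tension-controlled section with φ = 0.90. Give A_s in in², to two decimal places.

A_s ≈ 5.05 in²

M_n = M_u/φ = 5990/0.90 = 6655.56 kip·in.
From M_n = 0.85 f'_c a b (d − a/2):
a = d − √(d² − 2M_n/(0.85 f'_c b)) = 25.5 − √(25.5² − 2 × 6655.56/(0.85 × 4 × 12.6)) = 7.074 in.
A_s = 0.85 f'_c a b / f_y = 0.85 × 4 × 7.074 × 12.6 / 60 = 5.051 in².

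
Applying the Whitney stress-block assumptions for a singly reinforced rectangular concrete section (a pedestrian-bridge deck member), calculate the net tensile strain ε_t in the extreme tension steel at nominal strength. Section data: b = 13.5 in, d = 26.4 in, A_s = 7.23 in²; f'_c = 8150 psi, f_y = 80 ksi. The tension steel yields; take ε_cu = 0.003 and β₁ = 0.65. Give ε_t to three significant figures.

ε_t ≈ 0.00532

a = A_s f_y/(0.85 f'_c b) = 6.185 in.
β₁ = 0.65, so c = a/β₁ = 6.185/0.65 = 9.515 in.
From the linear strain diagram with ε_cu = 0.003: ε_t = 0.003 (d − c)/c = 0.003 × (26.4 − 9.515)/9.515 = 0.00532.
Since ε_t ≥ 0.005, the section is tension-controlled.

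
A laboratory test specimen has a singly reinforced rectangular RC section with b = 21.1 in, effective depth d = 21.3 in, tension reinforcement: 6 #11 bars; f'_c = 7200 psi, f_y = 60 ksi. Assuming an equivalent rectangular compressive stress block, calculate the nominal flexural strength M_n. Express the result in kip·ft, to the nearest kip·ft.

M_n ≈ 895 kip·ft

A_s = 6 × 1.56 = 9.36 in².
T = A_s f_y = 9.36 × 60 = 561.6 kips.
a = T/(0.85 f'_c b) = 561.6/(0.85 × 7.2 × 21.1) = 4.349 in.
M_n = T(d − a/2) = 561.6 × (21.3 − 2.1745) = 10740.9 kip·in = 10740.9/12 = 895.08 kip·ft.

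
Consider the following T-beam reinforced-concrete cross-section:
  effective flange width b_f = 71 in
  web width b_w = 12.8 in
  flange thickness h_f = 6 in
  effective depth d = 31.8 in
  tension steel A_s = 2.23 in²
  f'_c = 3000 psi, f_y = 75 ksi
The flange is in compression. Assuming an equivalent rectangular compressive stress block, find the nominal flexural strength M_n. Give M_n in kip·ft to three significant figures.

Tension: T = A_s f_y = 2.23 × 75 = 167.25 kips.
Try a within the flange: a = T/(0.85 f'_c b_f) = 167.25/(0.85 × 3 × 71) = 0.924 in.
Since a = 0.924 ≤ h_f = 6 in, the stress block lies entirely in the flange; analyse as a rectangular beam of width b_f.
M_n = T(d − a/2) = 167.25 × (31.8 − 0.462) = 5241.3 kip·in.
M_n = 5241.3/12 = 436.78 kip·ft.

M_n ≈ 437 kip·ft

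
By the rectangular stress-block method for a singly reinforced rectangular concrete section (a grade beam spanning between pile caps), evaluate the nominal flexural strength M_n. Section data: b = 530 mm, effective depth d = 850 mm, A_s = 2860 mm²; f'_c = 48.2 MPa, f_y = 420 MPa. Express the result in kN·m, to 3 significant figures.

T = A_s f_y = 2860 × 420 = 1201200 N = 1201.2 kN.
From C = T: a = T/(0.85 f'_c b) = 1201200/(0.85 × 48.2 × 530) = 55.32 mm.
M_n = T(d − a/2) = 1201.2 kN × (850 − 27.66) mm = 987.79 kN·m.

M_n ≈ 988 kN·m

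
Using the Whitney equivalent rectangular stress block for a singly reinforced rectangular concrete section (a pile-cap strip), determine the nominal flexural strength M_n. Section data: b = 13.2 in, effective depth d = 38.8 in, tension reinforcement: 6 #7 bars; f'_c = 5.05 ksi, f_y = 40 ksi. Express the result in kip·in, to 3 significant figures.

M_n ≈ 5400 kip·in

A_s = 6 × 0.6 = 3.6 in².
T = A_s f_y = 3.6 × 40 = 144 kips.
a = T/(0.85 f'_c b) = 144/(0.85 × 5.05 × 13.2) = 2.541 in.
M_n = T(d − a/2) = 144 × (38.8 − 1.2705) = 5404.2 kip·in.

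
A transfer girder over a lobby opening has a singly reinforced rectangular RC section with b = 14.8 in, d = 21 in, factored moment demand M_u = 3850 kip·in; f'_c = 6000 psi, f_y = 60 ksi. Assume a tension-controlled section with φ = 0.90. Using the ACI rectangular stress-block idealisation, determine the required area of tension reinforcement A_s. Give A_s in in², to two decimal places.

M_n = M_u/φ = 3850/0.90 = 4277.78 kip·in.
From M_n = 0.85 f'_c a b (d − a/2):
a = d − √(d² − 2M_n/(0.85 f'_c b)) = 21 − √(21² − 2 × 4277.78/(0.85 × 6 × 14.8)) = 2.899 in.
A_s = 0.85 f'_c a b / f_y = 0.85 × 6 × 2.899 × 14.8 / 60 = 3.647 in².

A_s ≈ 3.65 in²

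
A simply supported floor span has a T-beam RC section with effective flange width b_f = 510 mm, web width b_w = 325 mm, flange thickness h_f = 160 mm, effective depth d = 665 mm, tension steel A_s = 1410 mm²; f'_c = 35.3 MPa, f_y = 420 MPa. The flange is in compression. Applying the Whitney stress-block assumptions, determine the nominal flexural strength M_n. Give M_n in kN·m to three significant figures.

M_n ≈ 382 kN·m

Tension: T = A_s f_y = 1410 × 420 = 592200 N.
Try a within the flange: a = T/(0.85 f'_c b_f) = 592200/(0.85 × 35.3 × 510) = 38.70 mm.
Since a = 38.70 ≤ h_f = 160 mm, the stress block lies entirely in the flange; analyse as a rectangular beam of width b_f.
M_n = T(d − a/2) = 592200 × (665 − 19.35) = 382.35 × 10⁶ N·mm.
M_n = 382.35 kN·m.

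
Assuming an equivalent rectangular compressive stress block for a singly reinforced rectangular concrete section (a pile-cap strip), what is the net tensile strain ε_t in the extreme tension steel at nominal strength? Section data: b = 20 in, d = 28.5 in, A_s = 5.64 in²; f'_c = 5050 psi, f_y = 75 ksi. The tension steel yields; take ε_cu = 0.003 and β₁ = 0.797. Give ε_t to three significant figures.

a = A_s f_y/(0.85 f'_c b) = 4.927 in.
β₁ = 0.797, so c = a/β₁ = 4.927/0.797 = 6.182 in.
From the linear strain diagram with ε_cu = 0.003: ε_t = 0.003 (d − c)/c = 0.003 × (28.5 − 6.182)/6.182 = 0.0108.
Since ε_t ≥ 0.005, the section is tension-controlled.

ε_t ≈ 0.0108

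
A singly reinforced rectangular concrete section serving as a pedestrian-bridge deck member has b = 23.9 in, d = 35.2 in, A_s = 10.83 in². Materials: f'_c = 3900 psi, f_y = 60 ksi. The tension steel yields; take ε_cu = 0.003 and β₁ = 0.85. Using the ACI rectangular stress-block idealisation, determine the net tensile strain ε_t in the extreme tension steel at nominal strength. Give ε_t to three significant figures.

a = A_s f_y/(0.85 f'_c b) = 8.202 in.
β₁ = 0.85, so c = a/β₁ = 8.202/0.85 = 9.649 in.
From the linear strain diagram with ε_cu = 0.003: ε_t = 0.003 (d − c)/c = 0.003 × (35.2 − 9.649)/9.649 = 0.00794.
Since ε_t ≥ 0.005, the section is tension-controlled.

ε_t ≈ 0.00794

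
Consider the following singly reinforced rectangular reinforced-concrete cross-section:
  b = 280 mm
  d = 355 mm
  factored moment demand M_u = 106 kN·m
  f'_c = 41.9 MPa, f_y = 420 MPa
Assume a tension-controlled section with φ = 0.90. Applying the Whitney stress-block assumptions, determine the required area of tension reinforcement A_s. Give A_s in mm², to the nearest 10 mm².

M_n = M_u/φ = 106/0.90 = 117.778 kN·m.
With M_n = 0.85 f'_c a b (d − a/2), solve the quadratic for a:
a = d − √(d² − 2M_n/(0.85 f'_c b)) = 355 − √(355² − 2 × 117.778×10⁶/(0.85 × 41.9 × 280)) = 34.99 mm.
A_s = 0.85 f'_c a b / f_y = 0.85 × 41.9 × 34.99 × 280 / 420 = 830.8 mm².

A_s ≈ 830 mm²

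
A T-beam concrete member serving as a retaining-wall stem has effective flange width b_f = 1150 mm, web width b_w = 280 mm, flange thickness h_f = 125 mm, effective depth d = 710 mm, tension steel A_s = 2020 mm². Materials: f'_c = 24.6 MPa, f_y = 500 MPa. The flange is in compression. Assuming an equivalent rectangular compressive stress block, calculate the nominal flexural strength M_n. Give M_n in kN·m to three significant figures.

M_n ≈ 696 kN·m

Tension: T = A_s f_y = 2020 × 500 = 1010000 N.
Try a within the flange: a = T/(0.85 f'_c b_f) = 1010000/(0.85 × 24.6 × 1150) = 42.00 mm.
Since a = 42.00 ≤ h_f = 125 mm, the stress block lies entirely in the flange; analyse as a rectangular beam of width b_f.
M_n = T(d − a/2) = 1010000 × (710 − 21) = 695.89 × 10⁶ N·mm.
M_n = 695.89 kN·m.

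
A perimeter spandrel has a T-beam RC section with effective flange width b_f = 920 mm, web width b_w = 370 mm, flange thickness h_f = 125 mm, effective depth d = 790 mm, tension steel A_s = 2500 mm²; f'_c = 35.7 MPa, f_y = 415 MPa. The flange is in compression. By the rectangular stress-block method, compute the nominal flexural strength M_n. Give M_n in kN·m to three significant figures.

Tension: T = A_s f_y = 2500 × 415 = 1037500 N.
Try a within the flange: a = T/(0.85 f'_c b_f) = 1037500/(0.85 × 35.7 × 920) = 37.16 mm.
Since a = 37.16 ≤ h_f = 125 mm, the stress block lies entirely in the flange; analyse as a rectangular beam of width b_f.
M_n = T(d − a/2) = 1037500 × (790 − 18.58) = 800.35 × 10⁶ N·mm.
M_n = 800.35 kN·m.

M_n ≈ 800 kN·m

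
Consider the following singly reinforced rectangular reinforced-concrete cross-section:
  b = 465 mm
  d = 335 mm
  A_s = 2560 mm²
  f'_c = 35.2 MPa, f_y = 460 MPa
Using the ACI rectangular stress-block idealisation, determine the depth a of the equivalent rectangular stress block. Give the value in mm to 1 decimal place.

T = A_s f_y = 2560 × 460 = 1177600 N = 1177.6 kN.
Setting C = 0.85 f'_c a b equal to T: a = 1177600/(0.85 × 35.2 × 465) = 84.6 mm.

a ≈ 84.6 mm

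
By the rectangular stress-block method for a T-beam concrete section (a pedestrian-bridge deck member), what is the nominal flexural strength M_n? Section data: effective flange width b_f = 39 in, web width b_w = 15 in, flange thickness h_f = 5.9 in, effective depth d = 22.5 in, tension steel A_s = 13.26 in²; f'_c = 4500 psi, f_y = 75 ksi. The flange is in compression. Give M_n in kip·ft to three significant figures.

Tension: T = A_s f_y = 13.26 × 75 = 994.5 kips.
Try a within the flange: a = T/(0.85 f'_c b_f) = 994.5/(0.85 × 4.5 × 39) = 6.667 in.
a = 6.667 > h_f = 5.9 in: the block extends into the web. Split into flange-overhang and web parts.
C_f = 0.85 f'_c (b_f − b_w) h_f = 0.85 × 4.5 × (39 − 15) × 5.9 = 541.6 kips.
Remaining web compression depth: a_w = (T − C_f)/(0.85 f'_c b_w) = (994.5 − 541.6)/(0.85 × 4.5 × 15) = 7.894 in.
M_n = C_f(d − h_f/2) + (T − C_f)(d − a_w/2) = 541.6 × (22.5 − 2.95) + 452.9 × (22.5 − 3.947) = 10588.3 + 8402.7 = 18991.0 kip·in.
M_n = 18991.0/12 = 1582.58 kip·ft.

M_n ≈ 1580 kip·ft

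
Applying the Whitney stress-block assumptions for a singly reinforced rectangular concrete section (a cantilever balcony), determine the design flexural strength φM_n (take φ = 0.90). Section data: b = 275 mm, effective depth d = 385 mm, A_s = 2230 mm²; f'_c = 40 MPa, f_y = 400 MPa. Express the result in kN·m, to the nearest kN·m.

T = A_s f_y = 2230 × 400 = 892000 N = 892 kN.
From C = T: a = T/(0.85 f'_c b) = 892000/(0.85 × 40 × 275) = 95.40 mm.
M_n = T(d − a/2) = 892 kN × (385 − 47.7) mm = 300.87 kN·m.
φM_n = 0.90 × 300.87 = 270.78 kN·m.

φM_n ≈ 271 kN·m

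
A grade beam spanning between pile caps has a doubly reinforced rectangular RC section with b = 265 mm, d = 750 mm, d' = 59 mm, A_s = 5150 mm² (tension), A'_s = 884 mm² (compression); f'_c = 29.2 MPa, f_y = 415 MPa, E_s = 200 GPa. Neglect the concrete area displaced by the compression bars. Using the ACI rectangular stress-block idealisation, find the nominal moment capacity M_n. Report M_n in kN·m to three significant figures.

M_n ≈ 1340 kN·m

Assume both tension and compression steel yield.
Net tension couple steel: A_s − A'_s = 4266 mm².
a = (A_s − A'_s) f_y / (0.85 f'_c b) = 1770390/(0.85 × 29.2 × 265) = 269.17 mm.
c = a/β₁ = 269.17/0.841 = 320.06 mm; ε'_s = 0.003(c − d')/c = 0.0024 ≥ f_y/E_s = 0.0021, so compression steel does yield.
M_n = (A_s − A'_s) f_y (d − a/2) + A'_s f_y (d − d') = [1770390 × (750 − 134.585) + 366860 × (750 − 59)] × 10⁻⁶ = 1089.52 + 253.50 = 1343.02 kN·m.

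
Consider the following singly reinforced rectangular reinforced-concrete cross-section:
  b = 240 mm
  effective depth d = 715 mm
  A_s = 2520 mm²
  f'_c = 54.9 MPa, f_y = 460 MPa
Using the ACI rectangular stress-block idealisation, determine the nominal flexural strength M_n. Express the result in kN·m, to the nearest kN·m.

T = A_s f_y = 2520 × 460 = 1159200 N = 1159.2 kN.
From C = T: a = T/(0.85 f'_c b) = 1159200/(0.85 × 54.9 × 240) = 103.50 mm.
M_n = T(d − a/2) = 1159.2 kN × (715 − 51.75) mm = 768.84 kN·m.

M_n ≈ 769 kN·m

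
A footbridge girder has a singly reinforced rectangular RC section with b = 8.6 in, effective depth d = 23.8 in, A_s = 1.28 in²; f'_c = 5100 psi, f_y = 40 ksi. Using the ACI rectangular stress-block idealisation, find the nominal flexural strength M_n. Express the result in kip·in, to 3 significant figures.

M_n ≈ 1180 kip·in

T = A_s f_y = 1.28 × 40 = 51.2 kips.
a = T/(0.85 f'_c b) = 51.2/(0.85 × 5.1 × 8.6) = 1.373 in.
M_n = T(d − a/2) = 51.2 × (23.8 − 0.6865) = 1183.4 kip·in.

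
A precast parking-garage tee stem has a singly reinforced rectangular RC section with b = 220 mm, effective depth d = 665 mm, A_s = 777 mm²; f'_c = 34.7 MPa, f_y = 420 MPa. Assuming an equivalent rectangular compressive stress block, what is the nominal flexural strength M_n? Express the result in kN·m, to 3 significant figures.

M_n ≈ 209 kN·m

T = A_s f_y = 777 × 420 = 326340 N = 326.34 kN.
From C = T: a = T/(0.85 f'_c b) = 326340/(0.85 × 34.7 × 220) = 50.29 mm.
M_n = T(d − a/2) = 326.34 kN × (665 − 25.145) mm = 208.81 kN·m.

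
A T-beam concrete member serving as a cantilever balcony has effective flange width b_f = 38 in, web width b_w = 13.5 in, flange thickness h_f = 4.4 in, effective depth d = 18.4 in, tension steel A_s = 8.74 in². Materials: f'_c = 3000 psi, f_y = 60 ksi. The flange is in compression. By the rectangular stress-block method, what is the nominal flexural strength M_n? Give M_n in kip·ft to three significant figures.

M_n ≈ 678 kip·ft

Tension: T = A_s f_y = 8.74 × 60 = 524.4 kips.
Try a within the flange: a = T/(0.85 f'_c b_f) = 524.4/(0.85 × 3 × 38) = 5.412 in.
a = 5.412 > h_f = 4.4 in: the block extends into the web. Split into flange-overhang and web parts.
C_f = 0.85 f'_c (b_f − b_w) h_f = 0.85 × 3 × (38 − 13.5) × 4.4 = 274.9 kips.
Remaining web compression depth: a_w = (T − C_f)/(0.85 f'_c b_w) = (524.4 − 274.9)/(0.85 × 3 × 13.5) = 7.248 in.
M_n = C_f(d − h_f/2) + (T − C_f)(d − a_w/2) = 274.9 × (18.4 − 2.2) + 249.5 × (18.4 − 3.624) = 4453.4 + 3686.6 = 8140.0 kip·in.
M_n = 8140.0/12 = 678.33 kip·ft.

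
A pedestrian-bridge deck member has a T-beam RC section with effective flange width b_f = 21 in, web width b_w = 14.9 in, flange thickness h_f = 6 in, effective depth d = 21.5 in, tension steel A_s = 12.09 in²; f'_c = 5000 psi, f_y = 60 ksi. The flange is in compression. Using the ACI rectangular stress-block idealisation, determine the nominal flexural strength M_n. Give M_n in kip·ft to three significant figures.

Tension: T = A_s f_y = 12.09 × 60 = 725.4 kips.
Try a within the flange: a = T/(0.85 f'_c b_f) = 725.4/(0.85 × 5 × 21) = 8.128 in.
a = 8.128 > h_f = 6 in: the block extends into the web. Split into flange-overhang and web parts.
C_f = 0.85 f'_c (b_f − b_w) h_f = 0.85 × 5 × (21 − 14.9) × 6 = 155.6 kips.
Remaining web compression depth: a_w = (T − C_f)/(0.85 f'_c b_w) = (725.4 − 155.6)/(0.85 × 5 × 14.9) = 8.998 in.
M_n = C_f(d − h_f/2) + (T − C_f)(d − a_w/2) = 155.6 × (21.5 − 3) + 569.8 × (21.5 − 4.499) = 2878.6 + 9687.2 = 12565.8 kip·in.
M_n = 12565.8/12 = 1047.15 kip·ft.

M_n ≈ 1050 kip·ft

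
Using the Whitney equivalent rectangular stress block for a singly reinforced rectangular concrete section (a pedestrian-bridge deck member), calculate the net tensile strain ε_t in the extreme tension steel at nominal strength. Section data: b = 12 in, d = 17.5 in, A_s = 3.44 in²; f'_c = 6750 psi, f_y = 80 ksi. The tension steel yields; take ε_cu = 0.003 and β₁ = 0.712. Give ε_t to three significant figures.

a = A_s f_y/(0.85 f'_c b) = 3.997 in.
β₁ = 0.712, so c = a/β₁ = 3.997/0.712 = 5.614 in.
From the linear strain diagram with ε_cu = 0.003: ε_t = 0.003 (d − c)/c = 0.003 × (17.5 − 5.614)/5.614 = 0.00635.
Since ε_t ≥ 0.005, the section is tension-controlled.

ε_t ≈ 0.00635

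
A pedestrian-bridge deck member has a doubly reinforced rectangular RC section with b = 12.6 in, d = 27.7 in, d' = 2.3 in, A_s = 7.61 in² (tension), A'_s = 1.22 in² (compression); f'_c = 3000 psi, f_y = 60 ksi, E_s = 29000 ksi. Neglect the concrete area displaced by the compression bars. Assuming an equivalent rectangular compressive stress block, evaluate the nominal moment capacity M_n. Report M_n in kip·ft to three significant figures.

Assume both steels yield.
a = (A_s − A'_s) f_y/(0.85 f'_c b) = (7.61 − 1.22) × 60/(0.85 × 3 × 12.6) = 11.933 in.
c = a/β₁ = 11.933/0.85 = 14.039 in; ε'_s = 0.003(c − d')/c = 0.0025 ≥ ε_y = 0.0021, so the compression steel yields.
M_n = (A_s − A'_s) f_y (d − a/2) + A'_s f_y (d − d') = 383.4 × (27.7 − 5.9665) + 73.2 × (27.7 − 2.3) = 8332.6 + 1859.3 = 10191.9 kip·in = 10191.9/12 = 849.33 kip·ft.

M_n ≈ 849 kip·ft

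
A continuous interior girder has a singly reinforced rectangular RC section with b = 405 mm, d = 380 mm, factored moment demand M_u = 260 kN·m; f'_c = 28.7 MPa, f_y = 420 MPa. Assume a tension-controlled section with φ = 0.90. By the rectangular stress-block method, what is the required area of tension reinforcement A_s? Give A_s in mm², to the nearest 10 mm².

A_s ≈ 2040 mm²

M_n = M_u/φ = 260/0.90 = 288.889 kN·m.
With M_n = 0.85 f'_c a b (d − a/2), solve the quadratic for a:
a = d − √(d² − 2M_n/(0.85 f'_c b)) = 380 − √(380² − 2 × 288.889×10⁶/(0.85 × 28.7 × 405)) = 86.88 mm.
A_s = 0.85 f'_c a b / f_y = 0.85 × 28.7 × 86.88 × 405 / 420 = 2043.7 mm².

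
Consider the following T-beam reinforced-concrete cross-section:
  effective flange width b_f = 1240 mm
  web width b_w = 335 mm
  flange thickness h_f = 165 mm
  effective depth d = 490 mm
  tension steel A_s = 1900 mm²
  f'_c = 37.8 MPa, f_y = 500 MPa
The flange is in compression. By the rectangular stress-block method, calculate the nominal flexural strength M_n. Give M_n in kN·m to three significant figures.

Tension: T = A_s f_y = 1900 × 500 = 950000 N.
Try a within the flange: a = T/(0.85 f'_c b_f) = 950000/(0.85 × 37.8 × 1240) = 23.84 mm.
Since a = 23.84 ≤ h_f = 165 mm, the stress block lies entirely in the flange; analyse as a rectangular beam of width b_f.
M_n = T(d − a/2) = 950000 × (490 − 11.92) = 454.18 × 10⁶ N·mm.
M_n = 454.18 kN·m.

M_n ≈ 454 kN·m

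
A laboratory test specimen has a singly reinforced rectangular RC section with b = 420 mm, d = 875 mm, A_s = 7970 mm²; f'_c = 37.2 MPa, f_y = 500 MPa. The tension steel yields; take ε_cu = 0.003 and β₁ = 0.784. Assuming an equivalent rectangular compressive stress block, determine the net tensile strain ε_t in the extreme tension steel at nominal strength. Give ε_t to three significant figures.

a = A_s f_y/(0.85 f'_c b) = 300.07 mm.
β₁ = 0.784, so c = a/β₁ = 300.07/0.784 = 382.74 mm.
From the linear strain diagram with ε_cu = 0.003: ε_t = 0.003 (d − c)/c = 0.003 × (875 − 382.74)/382.74 = 0.00386.
ε_t < 0.004 — the section is over-reinforced for flexure under ACI limits.

ε_t ≈ 0.00386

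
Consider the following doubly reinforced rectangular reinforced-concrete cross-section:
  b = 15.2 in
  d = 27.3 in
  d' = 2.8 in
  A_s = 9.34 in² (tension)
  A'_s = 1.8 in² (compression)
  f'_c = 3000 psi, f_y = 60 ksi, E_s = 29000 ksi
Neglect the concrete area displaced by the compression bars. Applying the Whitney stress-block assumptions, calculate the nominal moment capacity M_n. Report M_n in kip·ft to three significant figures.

Assume both steels yield.
a = (A_s − A'_s) f_y/(0.85 f'_c b) = (9.34 − 1.8) × 60/(0.85 × 3 × 15.2) = 11.672 in.
c = a/β₁ = 11.672/0.85 = 13.732 in; ε'_s = 0.003(c − d')/c = 0.0024 ≥ ε_y = 0.0021, so the compression steel yields.
M_n = (A_s − A'_s) f_y (d − a/2) + A'_s f_y (d − d') = 452.4 × (27.3 − 5.836) + 108 × (27.3 − 2.8) = 9710.3 + 2646.0 = 12356.3 kip·in = 12356.3/12 = 1029.69 kip·ft.

M_n ≈ 1030 kip·ft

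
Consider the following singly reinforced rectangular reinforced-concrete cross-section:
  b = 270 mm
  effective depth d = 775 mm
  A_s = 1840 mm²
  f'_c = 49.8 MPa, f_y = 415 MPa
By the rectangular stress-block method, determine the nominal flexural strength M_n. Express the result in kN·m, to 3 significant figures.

T = A_s f_y = 1840 × 415 = 763600 N = 763.6 kN.
From C = T: a = T/(0.85 f'_c b) = 763600/(0.85 × 49.8 × 270) = 66.81 mm.
M_n = T(d − a/2) = 763.6 kN × (775 − 33.405) mm = 566.28 kN·m.

M_n ≈ 566 kN·m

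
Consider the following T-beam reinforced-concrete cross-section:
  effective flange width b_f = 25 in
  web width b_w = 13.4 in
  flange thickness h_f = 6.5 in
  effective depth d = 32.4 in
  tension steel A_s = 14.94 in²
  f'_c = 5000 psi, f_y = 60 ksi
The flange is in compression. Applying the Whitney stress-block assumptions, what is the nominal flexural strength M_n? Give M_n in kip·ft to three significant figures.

M_n ≈ 2090 kip·ft

Tension: T = A_s f_y = 14.94 × 60 = 896.4 kips.
Try a within the flange: a = T/(0.85 f'_c b_f) = 896.4/(0.85 × 5 × 25) = 8.437 in.
a = 8.437 > h_f = 6.5 in: the block extends into the web. Split into flange-overhang and web parts.
C_f = 0.85 f'_c (b_f − b_w) h_f = 0.85 × 5 × (25 − 13.4) × 6.5 = 320.5 kips.
Remaining web compression depth: a_w = (T − C_f)/(0.85 f'_c b_w) = (896.4 − 320.5)/(0.85 × 5 × 13.4) = 10.112 in.
M_n = C_f(d − h_f/2) + (T − C_f)(d − a_w/2) = 320.5 × (32.4 − 3.25) + 575.9 × (32.4 − 5.056) = 9342.6 + 15747.4 = 25090.0 kip·in.
M_n = 25090.0/12 = 2090.83 kip·ft.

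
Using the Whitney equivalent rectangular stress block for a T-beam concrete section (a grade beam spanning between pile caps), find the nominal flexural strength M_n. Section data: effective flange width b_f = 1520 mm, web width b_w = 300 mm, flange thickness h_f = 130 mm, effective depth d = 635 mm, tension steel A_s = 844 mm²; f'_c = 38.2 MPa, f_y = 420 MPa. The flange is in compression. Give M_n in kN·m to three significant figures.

Tension: T = A_s f_y = 844 × 420 = 354480 N.
Try a within the flange: a = T/(0.85 f'_c b_f) = 354480/(0.85 × 38.2 × 1520) = 7.18 mm.
Since a = 7.18 ≤ h_f = 130 mm, the stress block lies entirely in the flange; analyse as a rectangular beam of width b_f.
M_n = T(d − a/2) = 354480 × (635 − 3.59) = 223.82 × 10⁶ N·mm.
M_n = 223.82 kN·m.

M_n ≈ 224 kN·m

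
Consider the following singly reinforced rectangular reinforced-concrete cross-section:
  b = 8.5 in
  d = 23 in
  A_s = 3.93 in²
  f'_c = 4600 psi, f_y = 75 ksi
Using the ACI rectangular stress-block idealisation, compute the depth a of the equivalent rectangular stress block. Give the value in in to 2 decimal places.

a ≈ 8.87 in

T = A_s f_y = 3.93 × 75 = 294.75 kips.
a = T/(0.85 f'_c b) = 294.75/(0.85 × 4.6 × 8.5) = 8.87 in.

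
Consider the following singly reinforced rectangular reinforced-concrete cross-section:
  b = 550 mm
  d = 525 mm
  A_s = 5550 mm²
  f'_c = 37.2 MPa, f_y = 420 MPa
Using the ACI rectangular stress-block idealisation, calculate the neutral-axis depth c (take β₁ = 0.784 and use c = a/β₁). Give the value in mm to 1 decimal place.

T = A_s f_y = 5550 × 420 = 2331000 N = 2331 kN.
Setting C = 0.85 f'_c a b equal to T: a = 2331000/(0.85 × 37.2 × 550) = 134.035 mm.
With β₁ = 0.784, c = a/β₁ = 134.035/0.784 = 171.0 mm.

c ≈ 171.0 mm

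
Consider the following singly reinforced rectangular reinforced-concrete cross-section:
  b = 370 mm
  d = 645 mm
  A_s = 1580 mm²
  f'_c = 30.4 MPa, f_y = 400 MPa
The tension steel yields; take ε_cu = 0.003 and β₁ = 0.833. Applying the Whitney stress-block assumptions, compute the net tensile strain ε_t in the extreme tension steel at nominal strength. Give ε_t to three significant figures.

ε_t ≈ 0.0214

a = A_s f_y/(0.85 f'_c b) = 66.10 mm.
β₁ = 0.833, so c = a/β₁ = 66.10/0.833 = 79.35 mm.
From the linear strain diagram with ε_cu = 0.003: ε_t = 0.003 (d − c)/c = 0.003 × (645 − 79.35)/79.35 = 0.0214.
Since ε_t ≥ 0.005, the section is tension-controlled.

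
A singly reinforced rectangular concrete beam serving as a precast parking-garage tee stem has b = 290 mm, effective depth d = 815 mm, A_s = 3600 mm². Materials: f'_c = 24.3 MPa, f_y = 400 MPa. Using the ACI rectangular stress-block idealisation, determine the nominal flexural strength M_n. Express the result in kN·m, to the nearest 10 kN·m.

M_n ≈ 1000 kN·m

T = A_s f_y = 3600 × 400 = 1440000 N = 1440 kN.
From C = T: a = T/(0.85 f'_c b) = 1440000/(0.85 × 24.3 × 290) = 240.40 mm.
M_n = T(d − a/2) = 1440 kN × (815 − 120.2) mm = 1000.51 kN·m.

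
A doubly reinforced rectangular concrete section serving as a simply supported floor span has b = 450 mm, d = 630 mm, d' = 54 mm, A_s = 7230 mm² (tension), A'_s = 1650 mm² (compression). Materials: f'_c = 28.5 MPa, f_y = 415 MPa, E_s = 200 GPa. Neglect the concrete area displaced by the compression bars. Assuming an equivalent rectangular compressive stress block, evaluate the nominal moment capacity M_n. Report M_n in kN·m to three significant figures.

Assume both tension and compression steel yield.
Net tension couple steel: A_s − A'_s = 5580 mm².
a = (A_s − A'_s) f_y / (0.85 f'_c b) = 2315700/(0.85 × 28.5 × 450) = 212.43 mm.
c = a/β₁ = 212.43/0.846 = 251.10 mm; ε'_s = 0.003(c − d')/c = 0.0024 ≥ f_y/E_s = 0.0021, so compression steel does yield.
M_n = (A_s − A'_s) f_y (d − a/2) + A'_s f_y (d − d') = [2315700 × (630 − 106.215) + 684750 × (630 − 54)] × 10⁻⁶ = 1212.93 + 394.42 = 1607.35 kN·m.

M_n ≈ 1610 kN·m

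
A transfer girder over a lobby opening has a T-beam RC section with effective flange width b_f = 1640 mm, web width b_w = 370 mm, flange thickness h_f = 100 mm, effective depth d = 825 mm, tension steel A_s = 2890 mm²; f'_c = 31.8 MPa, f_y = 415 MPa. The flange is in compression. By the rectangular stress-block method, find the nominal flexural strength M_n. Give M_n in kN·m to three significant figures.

M_n ≈ 973 kN·m

Tension: T = A_s f_y = 2890 × 415 = 1199350 N.
Try a within the flange: a = T/(0.85 f'_c b_f) = 1199350/(0.85 × 31.8 × 1640) = 27.06 mm.
Since a = 27.06 ≤ h_f = 100 mm, the stress block lies entirely in the flange; analyse as a rectangular beam of width b_f.
M_n = T(d − a/2) = 1199350 × (825 − 13.53) = 973.24 × 10⁶ N·mm.
M_n = 973.24 kN·m.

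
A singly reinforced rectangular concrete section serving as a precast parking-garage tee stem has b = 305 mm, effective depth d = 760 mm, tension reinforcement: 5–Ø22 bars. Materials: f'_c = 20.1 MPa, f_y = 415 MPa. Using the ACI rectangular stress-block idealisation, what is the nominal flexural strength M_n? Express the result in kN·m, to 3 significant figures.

M_n ≈ 540 kN·m

A_s = 5 × 380 = 1900 mm².
T = A_s f_y = 1900 × 415 = 788500 N = 788.5 kN.
From C = T: a = T/(0.85 f'_c b) = 788500/(0.85 × 20.1 × 305) = 151.32 mm.
M_n = T(d − a/2) = 788.5 kN × (760 − 75.66) mm = 539.60 kN·m.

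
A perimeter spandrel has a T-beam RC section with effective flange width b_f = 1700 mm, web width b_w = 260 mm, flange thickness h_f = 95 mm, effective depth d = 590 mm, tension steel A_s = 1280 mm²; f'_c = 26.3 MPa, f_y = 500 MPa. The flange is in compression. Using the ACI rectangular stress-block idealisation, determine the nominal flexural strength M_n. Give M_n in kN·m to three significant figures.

Tension: T = A_s f_y = 1280 × 500 = 640000 N.
Try a within the flange: a = T/(0.85 f'_c b_f) = 640000/(0.85 × 26.3 × 1700) = 16.84 mm.
Since a = 16.84 ≤ h_f = 95 mm, the stress block lies entirely in the flange; analyse as a rectangular beam of width b_f.
M_n = T(d − a/2) = 640000 × (590 − 8.42) = 372.21 × 10⁶ N·mm.
M_n = 372.21 kN·m.

M_n ≈ 372 kN·m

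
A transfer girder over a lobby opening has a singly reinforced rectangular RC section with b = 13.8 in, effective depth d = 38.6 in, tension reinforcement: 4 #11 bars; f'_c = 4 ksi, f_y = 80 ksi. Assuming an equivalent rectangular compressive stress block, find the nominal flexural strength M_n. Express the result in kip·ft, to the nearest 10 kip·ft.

M_n ≈ 1380 kip·ft

A_s = 4 × 1.56 = 6.24 in².
T = A_s f_y = 6.24 × 80 = 499.2 kips.
a = T/(0.85 f'_c b) = 499.2/(0.85 × 4 × 13.8) = 10.639 in.
M_n = T(d − a/2) = 499.2 × (38.6 − 5.3195) = 16613.6 kip·in = 16613.6/12 = 1384.47 kip·ft.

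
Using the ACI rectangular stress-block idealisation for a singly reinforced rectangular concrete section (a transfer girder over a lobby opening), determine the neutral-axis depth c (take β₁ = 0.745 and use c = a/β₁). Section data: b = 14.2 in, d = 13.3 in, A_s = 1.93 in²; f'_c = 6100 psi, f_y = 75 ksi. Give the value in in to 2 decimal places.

c ≈ 2.64 in

T = A_s f_y = 1.93 × 75 = 144.75 kips.
a = T/(0.85 f'_c b) = 144.75/(0.85 × 6.1 × 14.2) = 1.9660 in.
With β₁ = 0.745, c = a/β₁ = 1.9660/0.745 = 2.64 in.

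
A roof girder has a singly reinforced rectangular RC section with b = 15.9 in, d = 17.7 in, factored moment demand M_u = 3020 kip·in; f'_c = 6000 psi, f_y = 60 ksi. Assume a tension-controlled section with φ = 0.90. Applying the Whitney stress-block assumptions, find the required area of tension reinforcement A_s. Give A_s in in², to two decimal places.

A_s ≈ 3.40 in²

M_n = M_u/φ = 3020/0.90 = 3355.56 kip·in.
From M_n = 0.85 f'_c a b (d − a/2):
a = d − √(d² − 2M_n/(0.85 f'_c b)) = 17.7 − √(17.7² − 2 × 3355.56/(0.85 × 6 × 15.9)) = 2.517 in.
A_s = 0.85 f'_c a b / f_y = 0.85 × 6 × 2.517 × 15.9 / 60 = 3.402 in².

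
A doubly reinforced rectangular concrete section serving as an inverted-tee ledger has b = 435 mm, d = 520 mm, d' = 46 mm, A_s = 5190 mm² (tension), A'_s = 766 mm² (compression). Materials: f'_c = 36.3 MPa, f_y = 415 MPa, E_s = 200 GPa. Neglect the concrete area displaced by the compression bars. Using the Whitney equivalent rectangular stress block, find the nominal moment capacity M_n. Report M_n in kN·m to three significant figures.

Assume both tension and compression steel yield.
Net tension couple steel: A_s − A'_s = 4424 mm².
a = (A_s − A'_s) f_y / (0.85 f'_c b) = 1835960/(0.85 × 36.3 × 435) = 136.79 mm.
c = a/β₁ = 136.79/0.791 = 172.93 mm; ε'_s = 0.003(c − d')/c = 0.0022 ≥ f_y/E_s = 0.0021, so compression steel does yield.
M_n = (A_s − A'_s) f_y (d − a/2) + A'_s f_y (d − d') = [1835960 × (520 − 68.395) + 317890 × (520 − 46)] × 10⁻⁶ = 829.13 + 150.68 = 979.81 kN·m.

M_n ≈ 980 kN·m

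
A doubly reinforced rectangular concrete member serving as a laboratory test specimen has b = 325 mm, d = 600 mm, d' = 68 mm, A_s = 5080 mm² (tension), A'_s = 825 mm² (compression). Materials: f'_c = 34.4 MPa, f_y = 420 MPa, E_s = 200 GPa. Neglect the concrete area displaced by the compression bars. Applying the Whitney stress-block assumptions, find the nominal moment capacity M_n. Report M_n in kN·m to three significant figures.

M_n ≈ 1090 kN·m

Assume both tension and compression steel yield.
Net tension couple steel: A_s − A'_s = 4255 mm².
a = (A_s − A'_s) f_y / (0.85 f'_c b) = 1787100/(0.85 × 34.4 × 325) = 188.06 mm.
c = a/β₁ = 188.06/0.804 = 233.91 mm; ε'_s = 0.003(c − d')/c = 0.0021 ≥ f_y/E_s = 0.0021, so compression steel does yield.
M_n = (A_s − A'_s) f_y (d − a/2) + A'_s f_y (d − d') = [1787100 × (600 − 94.03) + 346500 × (600 − 68)] × 10⁻⁶ = 904.22 + 184.34 = 1088.56 kN·m.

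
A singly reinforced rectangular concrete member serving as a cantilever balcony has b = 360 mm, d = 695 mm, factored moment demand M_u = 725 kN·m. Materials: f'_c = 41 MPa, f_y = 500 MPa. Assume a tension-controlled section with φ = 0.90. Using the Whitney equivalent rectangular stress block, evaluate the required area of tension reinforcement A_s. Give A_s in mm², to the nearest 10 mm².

M_n = M_u/φ = 725/0.90 = 805.556 kN·m.
With M_n = 0.85 f'_c a b (d − a/2), solve the quadratic for a:
a = d − √(d² − 2M_n/(0.85 f'_c b)) = 695 − √(695² − 2 × 805.556×10⁶/(0.85 × 41 × 360)) = 99.51 mm.
A_s = 0.85 f'_c a b / f_y = 0.85 × 41 × 99.51 × 360 / 500 = 2496.9 mm².

A_s ≈ 2500 mm²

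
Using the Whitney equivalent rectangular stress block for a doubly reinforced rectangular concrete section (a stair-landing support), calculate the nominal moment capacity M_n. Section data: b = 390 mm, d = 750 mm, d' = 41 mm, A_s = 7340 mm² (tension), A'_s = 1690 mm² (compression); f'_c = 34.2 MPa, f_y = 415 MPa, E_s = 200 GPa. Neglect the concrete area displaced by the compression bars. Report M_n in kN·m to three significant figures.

M_n ≈ 2010 kN·m

Assume both tension and compression steel yield.
Net tension couple steel: A_s − A'_s = 5650 mm².
a = (A_s − A'_s) f_y / (0.85 f'_c b) = 2344750/(0.85 × 34.2 × 390) = 206.82 mm.
c = a/β₁ = 206.82/0.806 = 256.60 mm; ε'_s = 0.003(c − d')/c = 0.0025 ≥ f_y/E_s = 0.0021, so compression steel does yield.
M_n = (A_s − A'_s) f_y (d − a/2) + A'_s f_y (d − d') = [2344750 × (750 − 103.41) + 701350 × (750 − 41)] × 10⁻⁶ = 1516.09 + 497.26 = 2013.35 kN·m.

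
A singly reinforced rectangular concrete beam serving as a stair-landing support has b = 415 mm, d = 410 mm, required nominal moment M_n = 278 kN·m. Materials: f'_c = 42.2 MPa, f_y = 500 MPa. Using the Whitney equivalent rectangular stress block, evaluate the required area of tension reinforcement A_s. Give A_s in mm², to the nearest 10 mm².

With M_n = 0.85 f'_c a b (d − a/2), solve the quadratic for a:
a = d − √(d² − 2M_n/(0.85 f'_c b)) = 410 − √(410² − 2 × 278×10⁶/(0.85 × 42.2 × 415)) = 48.41 mm.
A_s = 0.85 f'_c a b / f_y = 0.85 × 42.2 × 48.41 × 415 / 500 = 1441.3 mm².

A_s ≈ 1440 mm²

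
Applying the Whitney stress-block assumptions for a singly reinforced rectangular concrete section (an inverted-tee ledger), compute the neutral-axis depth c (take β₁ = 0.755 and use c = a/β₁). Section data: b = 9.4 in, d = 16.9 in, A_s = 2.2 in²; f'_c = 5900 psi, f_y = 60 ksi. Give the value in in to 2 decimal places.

c ≈ 3.71 in

T = A_s f_y = 2.2 × 60 = 132 kips.
a = T/(0.85 f'_c b) = 132/(0.85 × 5.9 × 9.4) = 2.8001 in.
With β₁ = 0.755, c = a/β₁ = 2.8001/0.755 = 3.71 in.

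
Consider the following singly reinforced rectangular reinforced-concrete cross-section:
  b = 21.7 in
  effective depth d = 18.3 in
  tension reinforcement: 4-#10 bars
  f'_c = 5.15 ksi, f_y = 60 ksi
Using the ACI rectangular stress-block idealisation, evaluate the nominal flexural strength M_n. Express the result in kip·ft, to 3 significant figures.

M_n ≈ 424 kip·ft

A_s = 4 × 1.27 = 5.08 in².
T = A_s f_y = 5.08 × 60 = 304.8 kips.
a = T/(0.85 f'_c b) = 304.8/(0.85 × 5.15 × 21.7) = 3.209 in.
M_n = T(d − a/2) = 304.8 × (18.3 − 1.6045) = 5088.8 kip·in = 5088.8/12 = 424.07 kip·ft.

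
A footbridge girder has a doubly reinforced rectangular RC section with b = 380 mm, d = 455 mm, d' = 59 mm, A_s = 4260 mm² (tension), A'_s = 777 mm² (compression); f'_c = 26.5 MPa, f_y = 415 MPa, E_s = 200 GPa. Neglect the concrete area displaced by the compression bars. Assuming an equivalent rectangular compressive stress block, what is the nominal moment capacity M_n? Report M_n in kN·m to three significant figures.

Assume both tension and compression steel yield.
Net tension couple steel: A_s − A'_s = 3483 mm².
a = (A_s − A'_s) f_y / (0.85 f'_c b) = 1445445/(0.85 × 26.5 × 380) = 168.87 mm.
c = a/β₁ = 168.87/0.85 = 198.67 mm; ε'_s = 0.003(c − d')/c = 0.0021 ≥ f_y/E_s = 0.0021, so compression steel does yield.
M_n = (A_s − A'_s) f_y (d − a/2) + A'_s f_y (d − d') = [1445445 × (455 − 84.435) + 322455 × (455 − 59)] × 10⁻⁶ = 535.63 + 127.69 = 663.32 kN·m.

M_n ≈ 663 kN·m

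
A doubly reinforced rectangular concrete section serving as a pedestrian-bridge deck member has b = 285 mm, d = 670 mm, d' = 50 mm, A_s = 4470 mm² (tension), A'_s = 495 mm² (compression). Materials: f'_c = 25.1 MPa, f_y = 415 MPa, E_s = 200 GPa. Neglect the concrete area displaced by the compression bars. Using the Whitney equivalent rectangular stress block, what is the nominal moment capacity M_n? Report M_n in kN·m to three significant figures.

M_n ≈ 1010 kN·m

Assume both tension and compression steel yield.
Net tension couple steel: A_s − A'_s = 3975 mm².
a = (A_s − A'_s) f_y / (0.85 f'_c b) = 1649625/(0.85 × 25.1 × 285) = 271.30 mm.
c = a/β₁ = 271.30/0.85 = 319.18 mm; ε'_s = 0.003(c − d')/c = 0.0025 ≥ f_y/E_s = 0.0021, so compression steel does yield.
M_n = (A_s − A'_s) f_y (d − a/2) + A'_s f_y (d − d') = [1649625 × (670 − 135.65) + 205425 × (670 − 50)] × 10⁻⁶ = 881.48 + 127.36 = 1008.84 kN·m.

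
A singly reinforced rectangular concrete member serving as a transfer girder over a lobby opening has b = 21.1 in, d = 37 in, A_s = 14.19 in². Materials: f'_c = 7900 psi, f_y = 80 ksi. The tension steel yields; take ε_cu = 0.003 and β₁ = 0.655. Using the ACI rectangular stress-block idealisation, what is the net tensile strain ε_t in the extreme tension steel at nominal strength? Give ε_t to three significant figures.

ε_t ≈ 0.00607

a = A_s f_y/(0.85 f'_c b) = 8.012 in.
β₁ = 0.655, so c = a/β₁ = 8.012/0.655 = 12.232 in.
From the linear strain diagram with ε_cu = 0.003: ε_t = 0.003 (d − c)/c = 0.003 × (37 − 12.232)/12.232 = 0.00607.
Since ε_t ≥ 0.005, the section is tension-controlled.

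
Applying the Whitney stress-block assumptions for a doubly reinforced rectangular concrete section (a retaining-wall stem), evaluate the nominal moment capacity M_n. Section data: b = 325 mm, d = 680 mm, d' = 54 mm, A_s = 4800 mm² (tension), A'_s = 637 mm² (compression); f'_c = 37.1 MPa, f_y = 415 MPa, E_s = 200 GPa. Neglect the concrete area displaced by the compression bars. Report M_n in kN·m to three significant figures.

Assume both tension and compression steel yield.
Net tension couple steel: A_s − A'_s = 4163 mm².
a = (A_s − A'_s) f_y / (0.85 f'_c b) = 1727645/(0.85 × 37.1 × 325) = 168.57 mm.
c = a/β₁ = 168.57/0.785 = 214.74 mm; ε'_s = 0.003(c − d')/c = 0.0022 ≥ f_y/E_s = 0.0021, so compression steel does yield.
M_n = (A_s − A'_s) f_y (d − a/2) + A'_s f_y (d − d') = [1727645 × (680 − 84.285) + 264355 × (680 − 54)] × 10⁻⁶ = 1029.18 + 165.49 = 1194.67 kN·m.

M_n ≈ 1190 kN·m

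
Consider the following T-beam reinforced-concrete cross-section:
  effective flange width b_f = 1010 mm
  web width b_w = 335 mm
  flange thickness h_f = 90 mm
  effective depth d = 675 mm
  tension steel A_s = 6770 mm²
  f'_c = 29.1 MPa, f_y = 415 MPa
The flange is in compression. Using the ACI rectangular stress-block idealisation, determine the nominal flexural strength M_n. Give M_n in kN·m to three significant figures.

Tension: T = A_s f_y = 6770 × 415 = 2809550 N.
Try a within the flange: a = T/(0.85 f'_c b_f) = 2809550/(0.85 × 29.1 × 1010) = 112.46 mm.
a = 112.46 > h_f = 90 mm: the block extends into the web. Split into flange-overhang and web parts.
C_f = 0.85 f'_c (b_f − b_w) h_f = 0.85 × 29.1 × (1010 − 335) × 90 = 1502651 N.
Remaining web compression depth: a_w = (T − C_f)/(0.85 f'_c b_w) = (2809550 − 1502651)/(0.85 × 29.1 × 335) = 157.72 mm.
M_n = C_f(d − h_f/2) + (T − C_f)(d − a_w/2) = 1502651 × (675 − 45) + 1306899 × (675 − 78.86) = 946.67 + 779.09 = 1725.76 × 10⁶ N·mm.
M_n = 1725.76 kN·m.

M_n ≈ 1730 kN·m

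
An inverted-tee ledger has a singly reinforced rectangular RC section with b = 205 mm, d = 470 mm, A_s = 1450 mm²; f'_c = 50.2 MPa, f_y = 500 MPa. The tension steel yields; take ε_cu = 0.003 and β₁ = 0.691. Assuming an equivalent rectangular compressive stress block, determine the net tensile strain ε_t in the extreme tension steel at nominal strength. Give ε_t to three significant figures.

a = A_s f_y/(0.85 f'_c b) = 82.88 mm.
β₁ = 0.691, so c = a/β₁ = 82.88/0.691 = 119.94 mm.
From the linear strain diagram with ε_cu = 0.003: ε_t = 0.003 (d − c)/c = 0.003 × (470 − 119.94)/119.94 = 0.00876.
Since ε_t ≥ 0.005, the section is tension-controlled.

ε_t ≈ 0.00876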